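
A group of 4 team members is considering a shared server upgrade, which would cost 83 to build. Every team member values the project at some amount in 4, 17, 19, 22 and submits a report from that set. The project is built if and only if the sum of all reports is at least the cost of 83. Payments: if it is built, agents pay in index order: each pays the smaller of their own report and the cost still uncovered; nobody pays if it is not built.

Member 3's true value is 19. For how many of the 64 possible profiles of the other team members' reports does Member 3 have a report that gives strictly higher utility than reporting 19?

1

Others report (22, 22, 22): truth gives 0; report 17 gives 2 > 0. Violating.
Others report (4, 4, 4): truth gives 0; no alternative beats it.
Others report (4, 4, 17): truth gives 0; no alternative beats it.
(Checking all 64 profiles: 1 has a profitable deviation, 63 do not.)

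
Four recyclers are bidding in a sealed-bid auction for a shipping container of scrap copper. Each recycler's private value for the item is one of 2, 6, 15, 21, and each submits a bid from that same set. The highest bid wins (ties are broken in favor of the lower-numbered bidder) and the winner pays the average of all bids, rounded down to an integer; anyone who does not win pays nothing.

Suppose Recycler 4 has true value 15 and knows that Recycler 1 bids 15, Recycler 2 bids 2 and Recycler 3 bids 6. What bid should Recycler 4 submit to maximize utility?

Bid 2: loses, pays 0, utility 0.
Bid 6: loses, pays 0, utility 0.
Bid 15: loses, pays 0, utility 0.
Bid 21: wins, pays 11, utility 15 - 11 = 4.
The best choice is 21 with utility 4.

21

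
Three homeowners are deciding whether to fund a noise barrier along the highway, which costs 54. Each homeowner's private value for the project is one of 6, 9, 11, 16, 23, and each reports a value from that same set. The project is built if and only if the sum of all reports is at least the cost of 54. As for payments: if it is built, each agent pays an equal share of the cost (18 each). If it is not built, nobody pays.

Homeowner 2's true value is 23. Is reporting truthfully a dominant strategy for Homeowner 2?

Yes

Check each profile of the others' reports and compare truth against every alternative report.
Others report (9, 23): truth gives 5, best alternative gives 0.
Others report (11, 23): truth gives 5, best alternative gives 0.
Others report (16, 16): truth gives 5, best alternative gives 0.
Others report (23, 9): truth gives 5, best alternative gives 0.
Others report (23, 11): truth gives 5, best alternative gives 0.
Others report (16, 23): truth gives 5, best alternative gives 5.
(Remaining 19 profiles checked similarly; truth is weakly best in each.)
In every case the truthful report is at least as good as any alternative, so it is a dominant strategy.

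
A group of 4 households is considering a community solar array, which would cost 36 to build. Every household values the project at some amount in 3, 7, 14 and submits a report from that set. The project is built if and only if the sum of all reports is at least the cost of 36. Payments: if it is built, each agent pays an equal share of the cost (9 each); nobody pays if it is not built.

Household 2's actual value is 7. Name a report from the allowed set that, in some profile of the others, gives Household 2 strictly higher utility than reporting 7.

3

Suppose Household 1 reports 3, Household 3 reports 14 and Household 4 reports 14.
Report 7: project built, pays 9, utility 7 - 9 = -2.
Report 3: project not built, utility 0.
So reporting 3 beats truth here (0 > -2).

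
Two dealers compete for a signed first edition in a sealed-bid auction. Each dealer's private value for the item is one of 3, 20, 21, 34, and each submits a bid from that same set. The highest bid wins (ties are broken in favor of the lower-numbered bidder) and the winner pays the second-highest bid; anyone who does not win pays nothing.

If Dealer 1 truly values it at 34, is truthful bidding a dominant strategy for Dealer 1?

Yes

Check each profile of the others' bids and compare truth against every alternative bid.
Others bid (3): truth gives 31, best alternative gives 31.
Others bid (20): truth gives 14, best alternative gives 14.
Others bid (21): truth gives 13, best alternative gives 13.
Others bid (34): truth gives 0, best alternative gives 0.
In every case the truthful bid is at least as good as any alternative, so it is a dominant strategy.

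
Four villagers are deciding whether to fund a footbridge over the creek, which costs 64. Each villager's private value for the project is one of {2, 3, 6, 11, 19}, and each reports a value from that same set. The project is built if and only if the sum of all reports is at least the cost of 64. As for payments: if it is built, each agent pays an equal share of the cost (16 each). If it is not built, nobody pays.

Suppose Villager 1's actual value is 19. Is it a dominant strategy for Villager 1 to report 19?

Check each profile of the others' reports and compare truth against every alternative report.
Others report (11, 19, 19): truth gives 3, best alternative gives 0.
Others report (19, 11, 19): truth gives 3, best alternative gives 0.
Others report (19, 19, 11): truth gives 3, best alternative gives 0.
Others report (19, 19, 19): truth gives 3, best alternative gives 3.
Others report (2, 2, 2): truth gives 0, best alternative gives 0.
Others report (2, 2, 3): truth gives 0, best alternative gives 0.
(Remaining 119 profiles checked similarly; truth is weakly best in each.)
In every case the truthful report is at least as good as any alternative, so it is a dominant strategy.

Yes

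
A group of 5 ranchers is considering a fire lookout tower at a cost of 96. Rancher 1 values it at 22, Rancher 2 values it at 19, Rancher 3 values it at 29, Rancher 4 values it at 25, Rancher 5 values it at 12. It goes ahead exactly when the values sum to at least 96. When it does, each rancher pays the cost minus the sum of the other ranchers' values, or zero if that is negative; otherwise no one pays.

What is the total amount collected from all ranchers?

Total value 107 ≥ cost 96, so it is built.
Rancher 1: others sum to 85; max(0, 96 - 85) = 11.
Rancher 2: others sum to 88; max(0, 96 - 88) = 8.
Rancher 3: others sum to 78; max(0, 96 - 78) = 18.
Rancher 4: others sum to 82; max(0, 96 - 82) = 14.
Rancher 5: others sum to 95; max(0, 96 - 95) = 1.
Total collected = 11 + 8 + 18 + 14 + 1 = 52.

52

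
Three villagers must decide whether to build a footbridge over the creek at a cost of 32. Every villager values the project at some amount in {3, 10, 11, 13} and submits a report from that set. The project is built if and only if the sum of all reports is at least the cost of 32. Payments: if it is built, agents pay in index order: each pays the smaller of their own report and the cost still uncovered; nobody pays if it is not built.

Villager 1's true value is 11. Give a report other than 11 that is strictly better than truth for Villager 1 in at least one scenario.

10

Suppose Villager 2 reports 10 and Villager 3 reports 13.
Report 11: project built, pays 11, utility 11 - 11 = 0.
Report 10: project built, pays 10, utility 11 - 10 = 1.
So reporting 10 beats truth here (1 > 0).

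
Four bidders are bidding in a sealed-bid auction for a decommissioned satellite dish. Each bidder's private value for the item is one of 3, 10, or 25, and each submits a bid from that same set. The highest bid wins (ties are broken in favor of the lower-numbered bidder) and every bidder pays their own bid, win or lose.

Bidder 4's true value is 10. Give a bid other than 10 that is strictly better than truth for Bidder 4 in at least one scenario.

3

Suppose Bidder 1 bids 3, Bidder 2 bids 3 and Bidder 3 bids 10.
Bid 10: loses but pays 10, utility -10.
Bid 3: loses but pays 3, utility -3.
So bidding 3 beats truth here (-3 > -10).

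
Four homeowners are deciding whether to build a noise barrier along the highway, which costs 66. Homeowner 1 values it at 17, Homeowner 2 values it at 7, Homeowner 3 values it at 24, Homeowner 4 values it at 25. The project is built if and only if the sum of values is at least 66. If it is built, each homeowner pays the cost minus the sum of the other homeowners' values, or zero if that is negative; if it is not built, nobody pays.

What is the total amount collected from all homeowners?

45

Total value 73 ≥ cost 66, so it is built.
Homeowner 1: others sum to 56; max(0, 66 - 56) = 10.
Homeowner 2: others sum to 66; max(0, 66 - 66) = 0.
Homeowner 3: others sum to 49; max(0, 66 - 49) = 17.
Homeowner 4: others sum to 48; max(0, 66 - 48) = 18.
Total collected = 10 + 0 + 17 + 18 = 45.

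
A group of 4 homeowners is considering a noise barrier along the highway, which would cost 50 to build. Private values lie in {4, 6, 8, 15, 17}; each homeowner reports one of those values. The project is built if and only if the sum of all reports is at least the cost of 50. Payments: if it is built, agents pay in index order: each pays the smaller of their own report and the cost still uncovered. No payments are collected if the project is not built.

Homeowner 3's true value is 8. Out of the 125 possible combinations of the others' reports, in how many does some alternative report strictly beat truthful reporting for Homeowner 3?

Others report (15, 15, 15): truth gives 0; report 6 gives 2 > 0. Violating.
Others report (15, 15, 17): truth gives 0; report 4 gives 4 > 0. Violating.
Others report (15, 17, 15): truth gives 0; report 4 gives 4 > 0. Violating.
Others report (15, 17, 17): truth gives 0; report 4 gives 4 > 0. Violating.
Others report (4, 4, 4): truth gives 0; no alternative beats it.
Others report (4, 4, 6): truth gives 0; no alternative beats it.
(Checking all 125 profiles: 8 have a profitable deviation, 117 do not.)

8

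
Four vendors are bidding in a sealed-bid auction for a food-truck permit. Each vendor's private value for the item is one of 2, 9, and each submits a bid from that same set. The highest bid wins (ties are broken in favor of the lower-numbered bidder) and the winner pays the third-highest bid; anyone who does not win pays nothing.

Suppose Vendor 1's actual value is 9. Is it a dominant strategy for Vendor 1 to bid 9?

Check each profile of the others' bids and compare truth against every alternative bid.
Others bid (2, 2, 9): truth gives 7, best alternative gives 0.
Others bid (2, 9, 2): truth gives 7, best alternative gives 0.
Others bid (9, 2, 2): truth gives 7, best alternative gives 0.
Others bid (2, 2, 2): truth gives 7, best alternative gives 7.
Others bid (2, 9, 9): truth gives 0, best alternative gives 0.
Others bid (9, 2, 9): truth gives 0, best alternative gives 0.
(Remaining 2 profiles checked similarly; truth is weakly best in each.)
In every case the truthful bid is at least as good as any alternative, so it is a dominant strategy.

Yes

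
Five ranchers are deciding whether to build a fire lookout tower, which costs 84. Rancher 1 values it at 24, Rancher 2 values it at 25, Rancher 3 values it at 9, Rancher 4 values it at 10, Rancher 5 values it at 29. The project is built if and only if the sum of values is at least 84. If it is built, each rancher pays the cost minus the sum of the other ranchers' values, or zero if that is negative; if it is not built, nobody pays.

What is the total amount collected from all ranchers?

39

Total value 97 ≥ cost 84, so it is built.
Rancher 1: others sum to 73; max(0, 84 - 73) = 11.
Rancher 2: others sum to 72; max(0, 84 - 72) = 12.
Rancher 3: others sum to 88; max(0, 84 - 88) = 0.
Rancher 4: others sum to 87; max(0, 84 - 87) = 0.
Rancher 5: others sum to 68; max(0, 84 - 68) = 16.
Total collected = 11 + 12 + 0 + 0 + 16 = 39.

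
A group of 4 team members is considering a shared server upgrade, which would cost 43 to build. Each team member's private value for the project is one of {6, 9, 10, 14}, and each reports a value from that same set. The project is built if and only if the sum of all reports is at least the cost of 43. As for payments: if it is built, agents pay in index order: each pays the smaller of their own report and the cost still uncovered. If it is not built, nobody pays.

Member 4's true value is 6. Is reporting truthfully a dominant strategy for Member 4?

Yes

Check each profile of the others' reports and compare truth against every alternative report.
Others report (6, 14, 14): truth gives 0, best alternative gives -3.
Others report (10, 10, 14): truth gives 0, best alternative gives -3.
Others report (10, 14, 10): truth gives 0, best alternative gives -3.
Others report (14, 6, 14): truth gives 0, best alternative gives -3.
Others report (14, 10, 10): truth gives 0, best alternative gives -3.
Others report (14, 14, 6): truth gives 0, best alternative gives -3.
(Remaining 58 profiles checked similarly; truth is weakly best in each.)
In every case the truthful report is at least as good as any alternative, so it is a dominant strategy.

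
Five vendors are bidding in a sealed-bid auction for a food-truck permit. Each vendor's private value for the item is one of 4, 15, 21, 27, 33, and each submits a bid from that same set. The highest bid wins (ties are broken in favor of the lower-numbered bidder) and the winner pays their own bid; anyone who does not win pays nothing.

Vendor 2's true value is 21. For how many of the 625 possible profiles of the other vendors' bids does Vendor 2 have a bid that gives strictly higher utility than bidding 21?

Others bid (4, 4, 4, 4): truth gives 0; bid 15 gives 6 > 0. Violating.
Others bid (4, 4, 4, 15): truth gives 0; bid 15 gives 6 > 0. Violating.
Others bid (4, 4, 15, 4): truth gives 0; bid 15 gives 6 > 0. Violating.
Others bid (4, 4, 15, 15): truth gives 0; bid 15 gives 6 > 0. Violating.
Others bid (4, 4, 4, 21): truth gives 0; no alternative beats it.
Others bid (4, 4, 4, 27): truth gives 0; no alternative beats it.
(Checking all 625 profiles: 8 have a profitable deviation, 617 do not.)

8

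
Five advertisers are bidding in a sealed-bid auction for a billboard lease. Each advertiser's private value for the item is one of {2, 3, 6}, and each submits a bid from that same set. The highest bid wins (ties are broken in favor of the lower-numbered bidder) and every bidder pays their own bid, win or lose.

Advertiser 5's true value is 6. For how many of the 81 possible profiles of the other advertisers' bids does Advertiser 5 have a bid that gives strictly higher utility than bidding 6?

66

Others bid (2, 2, 2, 2): truth gives 0; bid 3 gives 3 > 0. Violating.
Others bid (2, 2, 2, 6): truth gives -6; bid 2 gives -2 > -6. Violating.
Others bid (2, 2, 3, 6): truth gives -6; bid 2 gives -2 > -6. Violating.
Others bid (2, 2, 6, 2): truth gives -6; bid 2 gives -2 > -6. Violating.
Others bid (2, 2, 2, 3): truth gives 0; no alternative beats it.
Others bid (2, 2, 3, 2): truth gives 0; no alternative beats it.
(Checking all 81 profiles: 66 have a profitable deviation, 15 do not.)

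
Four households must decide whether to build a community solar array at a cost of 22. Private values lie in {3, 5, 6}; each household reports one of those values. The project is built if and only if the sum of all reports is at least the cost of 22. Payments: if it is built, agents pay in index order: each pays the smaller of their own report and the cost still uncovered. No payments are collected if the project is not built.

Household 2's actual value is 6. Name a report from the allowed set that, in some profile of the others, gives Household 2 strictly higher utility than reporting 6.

Suppose Household 1 reports 5, Household 3 reports 6 and Household 4 reports 6.
Report 6: project built, pays 6, utility 6 - 6 = 0.
Report 5: project built, pays 5, utility 6 - 5 = 1.
So reporting 5 beats truth here (1 > 0).

5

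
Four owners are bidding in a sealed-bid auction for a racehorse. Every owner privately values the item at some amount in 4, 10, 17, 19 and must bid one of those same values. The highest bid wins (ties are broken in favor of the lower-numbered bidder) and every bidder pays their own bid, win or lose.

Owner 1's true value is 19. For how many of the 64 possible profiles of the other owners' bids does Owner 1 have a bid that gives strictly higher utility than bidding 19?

27

Others bid (4, 4, 4): truth gives 0; bid 4 gives 15 > 0. Violating.
Others bid (4, 4, 10): truth gives 0; bid 10 gives 9 > 0. Violating.
Others bid (4, 4, 17): truth gives 0; bid 17 gives 2 > 0. Violating.
Others bid (4, 10, 4): truth gives 0; bid 10 gives 9 > 0. Violating.
Others bid (4, 4, 19): truth gives 0; no alternative beats it.
Others bid (4, 10, 19): truth gives 0; no alternative beats it.
(Checking all 64 profiles: 27 have a profitable deviation, 37 do not.)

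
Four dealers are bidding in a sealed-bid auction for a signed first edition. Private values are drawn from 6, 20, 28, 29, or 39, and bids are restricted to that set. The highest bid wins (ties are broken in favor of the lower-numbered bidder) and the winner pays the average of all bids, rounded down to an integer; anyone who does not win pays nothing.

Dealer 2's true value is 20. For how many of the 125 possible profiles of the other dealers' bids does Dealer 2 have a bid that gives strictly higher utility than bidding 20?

Others bid (6, 6, 28): truth gives 0; bid 28 gives 3 > 0. Violating.
Others bid (6, 6, 29): truth gives 0; bid 29 gives 3 > 0. Violating.
Others bid (6, 28, 6): truth gives 0; bid 28 gives 3 > 0. Violating.
Others bid (6, 29, 6): truth gives 0; bid 29 gives 3 > 0. Violating.
Others bid (6, 6, 6): truth gives 11; no alternative beats it.
Others bid (6, 6, 20): truth gives 7; no alternative beats it.
(Checking all 125 profiles: 8 have a profitable deviation, 117 do not.)

8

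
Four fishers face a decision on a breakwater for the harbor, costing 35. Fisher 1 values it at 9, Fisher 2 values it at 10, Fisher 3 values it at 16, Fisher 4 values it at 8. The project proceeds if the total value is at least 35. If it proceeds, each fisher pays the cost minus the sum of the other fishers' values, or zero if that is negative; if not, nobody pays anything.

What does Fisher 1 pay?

1

Total value 43 ≥ cost 35, so the project is built.
The other fishers' values sum to 34.
Cost minus that sum is 35 - 34 = 1.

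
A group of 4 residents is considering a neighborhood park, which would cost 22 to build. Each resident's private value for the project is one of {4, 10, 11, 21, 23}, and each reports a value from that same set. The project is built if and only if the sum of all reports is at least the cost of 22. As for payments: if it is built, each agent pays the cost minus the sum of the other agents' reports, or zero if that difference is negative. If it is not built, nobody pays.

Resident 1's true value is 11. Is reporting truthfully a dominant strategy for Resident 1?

Yes

Check each profile of the others' reports and compare truth against every alternative report.
Others report (4, 4, 21): truth gives 11, best alternative gives 11.
Others report (4, 4, 23): truth gives 11, best alternative gives 11.
Others report (4, 10, 10): truth gives 11, best alternative gives 11.
Others report (4, 10, 11): truth gives 11, best alternative gives 11.
Others report (4, 10, 21): truth gives 11, best alternative gives 11.
Others report (4, 10, 23): truth gives 11, best alternative gives 11.
(Remaining 119 profiles checked similarly; truth is weakly best in each.)
In every case the truthful report is at least as good as any alternative, so it is a dominant strategy.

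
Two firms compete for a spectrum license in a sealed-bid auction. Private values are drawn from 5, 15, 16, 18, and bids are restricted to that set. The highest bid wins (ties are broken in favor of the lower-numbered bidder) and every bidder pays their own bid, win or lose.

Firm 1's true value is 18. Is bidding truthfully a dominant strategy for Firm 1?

Consider the case where Firm 2 bids 5.
Truthful bid 18: wins, pays 18, utility 18 - 18 = 0.
Bid 5 instead: wins, pays 5, utility 18 - 5 = 13.
Since 13 > 0, bidding 5 is strictly better here, so truthful bidding is not dominant.

No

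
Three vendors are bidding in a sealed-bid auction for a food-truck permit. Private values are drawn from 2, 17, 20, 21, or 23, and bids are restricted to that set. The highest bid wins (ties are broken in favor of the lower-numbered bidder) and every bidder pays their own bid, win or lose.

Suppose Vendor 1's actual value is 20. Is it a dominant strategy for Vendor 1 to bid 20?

Consider the case where Vendor 2 bids 2 and Vendor 3 bids 2.
Truthful bid 20: wins, pays 20, utility 20 - 20 = 0.
Bid 2 instead: wins, pays 2, utility 20 - 2 = 18.
Since 18 > 0, bidding 2 is strictly better here, so truthful bidding is not dominant.

No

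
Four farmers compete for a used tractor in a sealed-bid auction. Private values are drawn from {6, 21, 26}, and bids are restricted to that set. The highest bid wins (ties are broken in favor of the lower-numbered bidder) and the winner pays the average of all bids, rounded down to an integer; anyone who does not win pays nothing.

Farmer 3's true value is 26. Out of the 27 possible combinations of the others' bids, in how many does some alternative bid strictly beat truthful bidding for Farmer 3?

Others bid (6, 6, 6): truth gives 15; bid 21 gives 17 > 15. Violating.
Others bid (6, 6, 21): truth gives 12; bid 21 gives 13 > 12. Violating.
Others bid (6, 6, 26): truth gives 10; no alternative beats it.
Others bid (6, 21, 6): truth gives 12; no alternative beats it.
(Checking all 27 profiles: 2 have a profitable deviation, 25 do not.)

2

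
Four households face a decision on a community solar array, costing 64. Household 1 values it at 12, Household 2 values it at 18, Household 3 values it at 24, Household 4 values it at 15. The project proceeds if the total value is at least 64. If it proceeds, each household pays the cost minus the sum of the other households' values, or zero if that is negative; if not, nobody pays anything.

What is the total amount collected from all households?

Total value 69 ≥ cost 64, so it is built.
Household 1: others sum to 57; max(0, 64 - 57) = 7.
Household 2: others sum to 51; max(0, 64 - 51) = 13.
Household 3: others sum to 45; max(0, 64 - 45) = 19.
Household 4: others sum to 54; max(0, 64 - 54) = 10.
Total collected = 7 + 13 + 19 + 10 = 49.

49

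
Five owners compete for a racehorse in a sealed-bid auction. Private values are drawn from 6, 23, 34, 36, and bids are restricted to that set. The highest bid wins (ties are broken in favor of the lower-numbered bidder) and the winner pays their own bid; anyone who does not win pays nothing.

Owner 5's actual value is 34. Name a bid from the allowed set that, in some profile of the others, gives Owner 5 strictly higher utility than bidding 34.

Suppose Owner 1 bids 6, Owner 2 bids 6, Owner 3 bids 6 and Owner 4 bids 6.
Bid 34: wins, pays 34, utility 34 - 34 = 0.
Bid 23: wins, pays 23, utility 34 - 23 = 11.
So bidding 23 beats truth here (11 > 0).

23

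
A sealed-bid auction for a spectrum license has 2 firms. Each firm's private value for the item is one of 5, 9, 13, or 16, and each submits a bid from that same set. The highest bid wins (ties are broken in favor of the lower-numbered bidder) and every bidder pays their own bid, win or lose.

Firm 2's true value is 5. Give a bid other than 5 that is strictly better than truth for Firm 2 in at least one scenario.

Suppose Firm 1 bids 5.
Bid 5: loses but pays 5, utility -5.
Bid 9: wins, pays 9, utility 5 - 9 = -4.
So bidding 9 beats truth here (-4 > -5).

9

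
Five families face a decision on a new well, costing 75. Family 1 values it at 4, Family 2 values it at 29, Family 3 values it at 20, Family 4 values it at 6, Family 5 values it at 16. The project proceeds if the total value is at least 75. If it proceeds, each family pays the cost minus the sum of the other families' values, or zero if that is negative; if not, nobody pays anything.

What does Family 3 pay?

20

Total value 75 ≥ cost 75, so the project is built.
The other families' values sum to 55.
Cost minus that sum is 75 - 55 = 20.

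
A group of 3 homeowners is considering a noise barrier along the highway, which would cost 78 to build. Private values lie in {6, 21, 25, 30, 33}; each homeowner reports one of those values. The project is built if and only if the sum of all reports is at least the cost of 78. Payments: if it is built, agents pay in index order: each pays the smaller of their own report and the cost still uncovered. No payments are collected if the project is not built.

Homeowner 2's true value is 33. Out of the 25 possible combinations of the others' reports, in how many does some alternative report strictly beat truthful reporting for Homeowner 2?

Others report (21, 30): truth gives 0; report 30 gives 3 > 0. Violating.
Others report (21, 33): truth gives 0; report 25 gives 8 > 0. Violating.
Others report (25, 25): truth gives 0; report 30 gives 3 > 0. Violating.
Others report (25, 30): truth gives 0; report 25 gives 8 > 0. Violating.
Others report (6, 6): truth gives 0; no alternative beats it.
Others report (6, 21): truth gives 0; no alternative beats it.
(Checking all 25 profiles: 13 have a profitable deviation, 12 do not.)

13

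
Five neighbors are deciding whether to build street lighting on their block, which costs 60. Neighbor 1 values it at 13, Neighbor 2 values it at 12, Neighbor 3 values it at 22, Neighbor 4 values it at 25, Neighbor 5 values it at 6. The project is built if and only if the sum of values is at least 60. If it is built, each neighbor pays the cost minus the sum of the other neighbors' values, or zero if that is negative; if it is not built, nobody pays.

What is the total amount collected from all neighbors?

11

Total value 78 ≥ cost 60, so it is built.
Neighbor 1: others sum to 65; max(0, 60 - 65) = 0.
Neighbor 2: others sum to 66; max(0, 60 - 66) = 0.
Neighbor 3: others sum to 56; max(0, 60 - 56) = 4.
Neighbor 4: others sum to 53; max(0, 60 - 53) = 7.
Neighbor 5: others sum to 72; max(0, 60 - 72) = 0.
Total collected = 0 + 0 + 4 + 7 + 0 = 11.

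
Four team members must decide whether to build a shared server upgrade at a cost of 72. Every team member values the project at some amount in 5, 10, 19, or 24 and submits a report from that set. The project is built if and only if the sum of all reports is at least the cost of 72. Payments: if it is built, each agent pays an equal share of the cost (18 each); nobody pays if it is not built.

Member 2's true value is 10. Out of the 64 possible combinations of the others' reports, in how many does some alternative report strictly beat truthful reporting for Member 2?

3

Others report (19, 19, 24): truth gives -8; report 5 gives 0 > -8. Violating.
Others report (19, 24, 19): truth gives -8; report 5 gives 0 > -8. Violating.
Others report (24, 19, 19): truth gives -8; report 5 gives 0 > -8. Violating.
Others report (5, 5, 5): truth gives 0; no alternative beats it.
Others report (5, 5, 10): truth gives 0; no alternative beats it.
(Checking all 64 profiles: 3 have a profitable deviation, 61 do not.)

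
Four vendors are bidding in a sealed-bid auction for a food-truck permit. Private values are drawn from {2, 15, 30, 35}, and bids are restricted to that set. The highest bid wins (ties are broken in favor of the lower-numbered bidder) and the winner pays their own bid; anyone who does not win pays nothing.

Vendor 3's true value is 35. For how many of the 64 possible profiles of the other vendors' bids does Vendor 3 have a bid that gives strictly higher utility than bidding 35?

12

Others bid (2, 2, 2): truth gives 0; bid 15 gives 20 > 0. Violating.
Others bid (2, 2, 15): truth gives 0; bid 15 gives 20 > 0. Violating.
Others bid (2, 2, 30): truth gives 0; bid 30 gives 5 > 0. Violating.
Others bid (2, 15, 2): truth gives 0; bid 30 gives 5 > 0. Violating.
Others bid (2, 2, 35): truth gives 0; no alternative beats it.
Others bid (2, 15, 35): truth gives 0; no alternative beats it.
(Checking all 64 profiles: 12 have a profitable deviation, 52 do not.)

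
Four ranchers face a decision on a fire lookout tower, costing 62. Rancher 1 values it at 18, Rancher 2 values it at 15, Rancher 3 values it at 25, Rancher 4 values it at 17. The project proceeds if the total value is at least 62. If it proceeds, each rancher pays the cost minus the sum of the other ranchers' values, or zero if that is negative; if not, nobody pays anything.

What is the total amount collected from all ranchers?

23

Total value 75 ≥ cost 62, so it is built.
Rancher 1: others sum to 57; max(0, 62 - 57) = 5.
Rancher 2: others sum to 60; max(0, 62 - 60) = 2.
Rancher 3: others sum to 50; max(0, 62 - 50) = 12.
Rancher 4: others sum to 58; max(0, 62 - 58) = 4.
Total collected = 5 + 2 + 12 + 4 = 23.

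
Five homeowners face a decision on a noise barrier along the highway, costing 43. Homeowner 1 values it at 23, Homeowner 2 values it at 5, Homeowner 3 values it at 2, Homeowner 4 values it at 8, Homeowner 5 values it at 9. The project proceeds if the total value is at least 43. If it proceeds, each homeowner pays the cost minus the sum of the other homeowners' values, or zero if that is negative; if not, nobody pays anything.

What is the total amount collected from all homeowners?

Total value 47 ≥ cost 43, so it is built.
Homeowner 1: others sum to 24; max(0, 43 - 24) = 19.
Homeowner 2: others sum to 42; max(0, 43 - 42) = 1.
Homeowner 3: others sum to 45; max(0, 43 - 45) = 0.
Homeowner 4: others sum to 39; max(0, 43 - 39) = 4.
Homeowner 5: others sum to 38; max(0, 43 - 38) = 5.
Total collected = 19 + 1 + 0 + 4 + 5 = 29.

29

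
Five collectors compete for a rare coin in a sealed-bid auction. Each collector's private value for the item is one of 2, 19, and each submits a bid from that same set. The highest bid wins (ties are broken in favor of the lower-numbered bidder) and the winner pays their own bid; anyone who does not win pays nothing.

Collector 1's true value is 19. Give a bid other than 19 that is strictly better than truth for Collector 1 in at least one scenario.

Suppose Collector 2 bids 2, Collector 3 bids 2, Collector 4 bids 2 and Collector 5 bids 2.
Bid 19: wins, pays 19, utility 19 - 19 = 0.
Bid 2: wins, pays 2, utility 19 - 2 = 17.
So bidding 2 beats truth here (17 > 0).

2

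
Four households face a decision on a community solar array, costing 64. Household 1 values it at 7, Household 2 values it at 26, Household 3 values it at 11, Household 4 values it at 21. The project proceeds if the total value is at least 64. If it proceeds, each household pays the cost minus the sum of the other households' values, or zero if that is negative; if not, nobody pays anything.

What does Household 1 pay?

Total value 65 ≥ cost 64, so the project is built.
The other households' values sum to 58.
Cost minus that sum is 64 - 58 = 6.

6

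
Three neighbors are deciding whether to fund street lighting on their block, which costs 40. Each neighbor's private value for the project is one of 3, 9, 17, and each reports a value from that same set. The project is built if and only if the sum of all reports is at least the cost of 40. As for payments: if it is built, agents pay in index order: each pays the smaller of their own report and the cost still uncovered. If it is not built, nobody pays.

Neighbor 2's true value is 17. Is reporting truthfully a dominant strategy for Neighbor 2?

No

Consider the case where Neighbor 1 reports 17 and Neighbor 3 reports 17.
Truthful report 17: project built, pays 17, utility 17 - 17 = 0.
Report 9 instead: project built, pays 9, utility 17 - 9 = 8.
Since 8 > 0, reporting 9 is strictly better here, so truthful reporting is not dominant.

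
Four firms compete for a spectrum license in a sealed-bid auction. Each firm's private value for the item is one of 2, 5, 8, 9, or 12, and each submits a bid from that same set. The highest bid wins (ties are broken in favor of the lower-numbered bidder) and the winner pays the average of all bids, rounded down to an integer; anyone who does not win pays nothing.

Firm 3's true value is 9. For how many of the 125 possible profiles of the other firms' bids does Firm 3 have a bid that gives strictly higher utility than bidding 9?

35

Others bid (2, 2, 2): truth gives 6; bid 5 gives 7 > 6. Violating.
Others bid (2, 2, 5): truth gives 5; bid 5 gives 6 > 5. Violating.
Others bid (2, 2, 12): truth gives 0; bid 12 gives 2 > 0. Violating.
Others bid (2, 5, 8): truth gives 3; bid 8 gives 4 > 3. Violating.
Others bid (2, 2, 8): truth gives 4; no alternative beats it.
Others bid (2, 2, 9): truth gives 4; no alternative beats it.
(Checking all 125 profiles: 35 have a profitable deviation, 90 do not.)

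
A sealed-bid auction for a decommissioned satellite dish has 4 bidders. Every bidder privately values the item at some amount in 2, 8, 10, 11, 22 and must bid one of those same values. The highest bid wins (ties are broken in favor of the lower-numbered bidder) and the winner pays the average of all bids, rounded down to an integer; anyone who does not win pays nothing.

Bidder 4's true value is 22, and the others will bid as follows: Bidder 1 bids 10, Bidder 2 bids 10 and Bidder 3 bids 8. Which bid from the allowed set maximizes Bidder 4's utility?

11

Bid 2: loses, pays 0, utility 0.
Bid 8: loses, pays 0, utility 0.
Bid 10: loses, pays 0, utility 0.
Bid 11: wins, pays 9, utility 22 - 9 = 13.
Bid 22: wins, pays 12, utility 22 - 12 = 10.
The best choice is 11 with utility 13.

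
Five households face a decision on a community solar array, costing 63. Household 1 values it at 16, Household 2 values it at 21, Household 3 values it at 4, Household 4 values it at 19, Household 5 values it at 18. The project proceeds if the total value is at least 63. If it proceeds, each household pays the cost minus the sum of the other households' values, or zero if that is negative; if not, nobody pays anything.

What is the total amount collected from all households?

Total value 78 ≥ cost 63, so it is built.
Household 1: others sum to 62; max(0, 63 - 62) = 1.
Household 2: others sum to 57; max(0, 63 - 57) = 6.
Household 3: others sum to 74; max(0, 63 - 74) = 0.
Household 4: others sum to 59; max(0, 63 - 59) = 4.
Household 5: others sum to 60; max(0, 63 - 60) = 3.
Total collected = 1 + 6 + 0 + 4 + 3 = 14.

14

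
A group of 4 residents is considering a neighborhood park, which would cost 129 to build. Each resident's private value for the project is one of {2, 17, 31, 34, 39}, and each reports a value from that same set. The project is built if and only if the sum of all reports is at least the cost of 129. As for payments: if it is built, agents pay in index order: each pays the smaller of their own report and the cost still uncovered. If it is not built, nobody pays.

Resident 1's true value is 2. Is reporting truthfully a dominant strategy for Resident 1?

Check each profile of the others' reports and compare truth against every alternative report.
Others report (34, 39, 39): truth gives 0, best alternative gives -15.
Others report (39, 34, 39): truth gives 0, best alternative gives -15.
Others report (39, 39, 34): truth gives 0, best alternative gives -15.
Others report (39, 39, 39): truth gives 0, best alternative gives -15.
Others report (2, 2, 2): truth gives 0, best alternative gives 0.
Others report (2, 2, 17): truth gives 0, best alternative gives 0.
(Remaining 119 profiles checked similarly; truth is weakly best in each.)
In every case the truthful report is at least as good as any alternative, so it is a dominant strategy.

Yes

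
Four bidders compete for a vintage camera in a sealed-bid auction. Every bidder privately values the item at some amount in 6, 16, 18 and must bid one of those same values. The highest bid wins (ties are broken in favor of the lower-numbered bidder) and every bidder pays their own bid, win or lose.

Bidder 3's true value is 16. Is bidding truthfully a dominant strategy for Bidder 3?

Consider the case where Bidder 1 bids 6, Bidder 2 bids 6 and Bidder 4 bids 18.
Truthful bid 16: loses but pays 16, utility -16.
Bid 6 instead: loses but pays 6, utility -6.
Since -6 > -16, bidding 6 is strictly better here, so truthful bidding is not dominant.

No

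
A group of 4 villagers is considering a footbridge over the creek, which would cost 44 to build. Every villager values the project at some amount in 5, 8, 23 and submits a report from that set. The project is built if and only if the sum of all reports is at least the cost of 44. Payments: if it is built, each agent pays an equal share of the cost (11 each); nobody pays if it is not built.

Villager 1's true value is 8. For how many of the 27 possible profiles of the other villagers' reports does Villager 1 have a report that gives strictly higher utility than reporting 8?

Others report (5, 8, 23): truth gives -3; report 5 gives 0 > -3. Violating.
Others report (5, 23, 8): truth gives -3; report 5 gives 0 > -3. Violating.
Others report (8, 5, 23): truth gives -3; report 5 gives 0 > -3. Violating.
Others report (8, 23, 5): truth gives -3; report 5 gives 0 > -3. Violating.
Others report (5, 5, 5): truth gives 0; no alternative beats it.
Others report (5, 5, 8): truth gives 0; no alternative beats it.
(Checking all 27 profiles: 6 have a profitable deviation, 21 do not.)

6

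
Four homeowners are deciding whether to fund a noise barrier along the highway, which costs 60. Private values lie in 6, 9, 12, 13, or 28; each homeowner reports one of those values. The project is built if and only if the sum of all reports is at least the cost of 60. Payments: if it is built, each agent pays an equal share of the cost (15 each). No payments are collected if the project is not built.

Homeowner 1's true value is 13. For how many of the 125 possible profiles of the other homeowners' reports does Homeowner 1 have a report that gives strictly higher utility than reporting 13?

27

Others report (6, 13, 28): truth gives -2; report 6 gives 0 > -2. Violating.
Others report (6, 28, 13): truth gives -2; report 6 gives 0 > -2. Violating.
Others report (9, 12, 28): truth gives -2; report 6 gives 0 > -2. Violating.
Others report (9, 13, 28): truth gives -2; report 6 gives 0 > -2. Violating.
Others report (6, 6, 6): truth gives 0; no alternative beats it.
Others report (6, 6, 9): truth gives 0; no alternative beats it.
(Checking all 125 profiles: 27 have a profitable deviation, 98 do not.)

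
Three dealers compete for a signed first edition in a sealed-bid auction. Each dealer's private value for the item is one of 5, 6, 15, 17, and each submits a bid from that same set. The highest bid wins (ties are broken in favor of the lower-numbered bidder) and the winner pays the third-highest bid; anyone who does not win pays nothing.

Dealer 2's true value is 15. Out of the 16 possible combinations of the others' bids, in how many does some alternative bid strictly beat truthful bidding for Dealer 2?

Others bid (5, 17): truth gives 0; bid 17 gives 10 > 0. Violating.
Others bid (6, 17): truth gives 0; bid 17 gives 9 > 0. Violating.
Others bid (15, 5): truth gives 0; bid 17 gives 10 > 0. Violating.
Others bid (15, 6): truth gives 0; bid 17 gives 9 > 0. Violating.
Others bid (5, 5): truth gives 10; no alternative beats it.
Others bid (5, 6): truth gives 10; no alternative beats it.
(Checking all 16 profiles: 4 have a profitable deviation, 12 do not.)

4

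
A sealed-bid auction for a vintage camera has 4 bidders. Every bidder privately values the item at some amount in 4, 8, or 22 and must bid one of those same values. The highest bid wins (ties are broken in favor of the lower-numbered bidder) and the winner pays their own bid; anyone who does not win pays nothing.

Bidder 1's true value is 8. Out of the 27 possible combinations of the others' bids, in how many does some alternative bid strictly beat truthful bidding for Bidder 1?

1

Others bid (4, 4, 4): truth gives 0; bid 4 gives 4 > 0. Violating.
Others bid (4, 4, 8): truth gives 0; no alternative beats it.
Others bid (4, 4, 22): truth gives 0; no alternative beats it.
(Checking all 27 profiles: 1 has a profitable deviation, 26 do not.)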